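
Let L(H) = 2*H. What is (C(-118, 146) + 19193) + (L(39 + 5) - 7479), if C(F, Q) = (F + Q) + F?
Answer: 11712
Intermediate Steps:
C(F, Q) = Q + 2*F
(C(-118, 146) + 19193) + (L(39 + 5) - 7479) = ((146 + 2*(-118)) + 19193) + (2*(39 + 5) - 7479) = ((146 - 236) + 19193) + (2*44 - 7479) = (-90 + 19193) + (88 - 7479) = 19103 - 7391 = 11712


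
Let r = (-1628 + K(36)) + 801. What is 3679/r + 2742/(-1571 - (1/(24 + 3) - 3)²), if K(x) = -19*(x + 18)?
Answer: -7940948515/2134024127 ≈ -3.7211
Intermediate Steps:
K(x) = -342 - 19*x (K(x) = -19*(18 + x) = -342 - 19*x)
r = -1853 (r = (-1628 + (-342 - 19*36)) + 801 = (-1628 + (-342 - 684)) + 801 = (-1628 - 1026) + 801 = -2654 + 801 = -1853)
3679/r + 2742/(-1571 - (1/(24 + 3) - 3)²) = 3679/(-1853) + 2742/(-1571 - (1/(24 + 3) - 3)²) = 3679*(-1/1853) + 2742/(-1571 - (1/27 - 3)²) = -3679/1853 + 2742/(-1571 - (1/27 - 3)²) = -3679/1853 + 2742/(-1571 - (-80/27)²) = -3679/1853 + 2742/(-1571 - 1*6400/729) = -3679/1853 + 2742/(-1571 - 6400/729) = -3679/1853 + 2742/(-1151659/729) = -3679/1853 + 2742*(-729/1151659) = -3679/1853 - 1998918/1151659 = -7940948515/2134024127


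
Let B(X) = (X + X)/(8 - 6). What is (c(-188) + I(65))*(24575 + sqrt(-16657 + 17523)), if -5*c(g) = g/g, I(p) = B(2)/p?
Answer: -54065/13 - 11*sqrt(866)/65 ≈ -4163.8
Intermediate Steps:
B(X) = X (B(X) = (2*X)/2 = (2*X)*(1/2) = X)
I(p) = 2/p
c(g) = -1/5 (c(g) = -g/(5*g) = -1/5*1 = -1/5)
(c(-188) + I(65))*(24575 + sqrt(-16657 + 17523)) = (-1/5 + 2/65)*(24575 + sqrt(-16657 + 17523)) = (-1/5 + 2*(1/65))*(24575 + sqrt(866)) = (-1/5 + 2/65)*(24575 + sqrt(866)) = -11*(24575 + sqrt(866))/65 = -54065/13 - 11*sqrt(866)/65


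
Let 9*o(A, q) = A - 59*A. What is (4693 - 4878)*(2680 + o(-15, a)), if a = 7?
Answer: -1541050/3 ≈ -5.1368e+5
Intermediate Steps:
o(A, q) = -58*A/9 (o(A, q) = (A - 59*A)/9 = (-58*A)/9 = -58*A/9)
(4693 - 4878)*(2680 + o(-15, a)) = (4693 - 4878)*(2680 - 58/9*(-15)) = -185*(2680 + 290/3) = -185*8330/3 = -1541050/3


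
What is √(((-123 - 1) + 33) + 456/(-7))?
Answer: I*√7651/7 ≈ 12.496*I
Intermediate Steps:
√(((-123 - 1) + 33) + 456/(-7)) = √((-124 + 33) + 456*(-⅐)) = √(-91 - 456/7) = √(-1093/7) = I*√7651/7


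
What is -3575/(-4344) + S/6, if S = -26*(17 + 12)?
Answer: -542321/4344 ≈ -124.84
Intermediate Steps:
S = -754 (S = -26*29 = -754)
-3575/(-4344) + S/6 = -3575/(-4344) - 754/6 = -3575*(-1/4344) - 754*⅙ = 3575/4344 - 377/3 = -542321/4344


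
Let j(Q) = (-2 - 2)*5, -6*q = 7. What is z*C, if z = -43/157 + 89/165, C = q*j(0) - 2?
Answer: 440192/77715 ≈ 5.6642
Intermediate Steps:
q = -7/6 (q = -1/6*7 = -7/6 ≈ -1.1667)
j(Q) = -20 (j(Q) = -4*5 = -20)
C = 64/3 (C = -7/6*(-20) - 2 = 70/3 - 2 = 64/3 ≈ 21.333)
z = 6878/25905 (z = -43*1/157 + 89*(1/165) = -43/157 + 89/165 = 6878/25905 ≈ 0.26551)
z*C = (6878/25905)*(64/3) = 440192/77715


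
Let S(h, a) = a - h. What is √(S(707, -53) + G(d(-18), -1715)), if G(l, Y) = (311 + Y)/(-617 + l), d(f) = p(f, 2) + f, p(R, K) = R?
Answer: 2*I*√80788507/653 ≈ 27.529*I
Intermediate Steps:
d(f) = 2*f (d(f) = f + f = 2*f)
G(l, Y) = (311 + Y)/(-617 + l)
√(S(707, -53) + G(d(-18), -1715)) = √((-53 - 1*707) + (311 - 1715)/(-617 + 2*(-18))) = √((-53 - 707) - 1404/(-617 - 36)) = √(-760 - 1404/(-653)) = √(-760 - 1/653*(-1404)) = √(-760 + 1404/653) = √(-494876/653) = 2*I*√80788507/653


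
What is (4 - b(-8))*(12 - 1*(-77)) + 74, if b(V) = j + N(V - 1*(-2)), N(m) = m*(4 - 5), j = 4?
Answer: -460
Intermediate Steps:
N(m) = -m (N(m) = m*(-1) = -m)
b(V) = 2 - V (b(V) = 4 - (V - 1*(-2)) = 4 - (V + 2) = 4 - (2 + V) = 4 + (-2 - V) = 2 - V)
(4 - b(-8))*(12 - 1*(-77)) + 74 = (4 - (2 - 1*(-8)))*(12 - 1*(-77)) + 74 = (4 - (2 + 8))*(12 + 77) + 74 = (4 - 1*10)*89 + 74 = (4 - 10)*89 + 74 = -6*89 + 74 = -534 + 74 = -460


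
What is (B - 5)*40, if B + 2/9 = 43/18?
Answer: -340/3 ≈ -113.33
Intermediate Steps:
B = 13/6 (B = -2/9 + 43/18 = 13/6 ≈ 2.1667)
(B - 5)*40 = (13/6 - 5)*40 = -17/6*40 = -340/3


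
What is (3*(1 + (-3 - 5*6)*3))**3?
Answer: -25412184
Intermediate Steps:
(3*(1 + (-3 - 5*6)*3))**3 = (3*(1 + (-3 - 30)*3))**3 = (3*(1 - 33*3))**3 = (3*(1 - 99))**3 = (3*(-98))**3 = (-294)**3 = -25412184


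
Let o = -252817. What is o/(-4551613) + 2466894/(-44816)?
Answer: -5608508276675/101992544104 ≈ -54.989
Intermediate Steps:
o/(-4551613) + 2466894/(-44816) = -252817/(-4551613) + 2466894/(-44816) = -252817*(-1/4551613) + 2466894*(-1/44816) = 252817/4551613 - 1233447/22408 = -5608508276675/101992544104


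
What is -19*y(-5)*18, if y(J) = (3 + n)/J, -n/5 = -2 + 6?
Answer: -5814/5 ≈ -1162.8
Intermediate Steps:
n = -20 (n = -5*(-2 + 6) = -5*4 = -20)
y(J) = -17/J (y(J) = (3 - 20)/J = -17/J)
-19*y(-5)*18 = -(-323)/(-5)*18 = -(-323)*(-1)/5*18 = -19*17/5*18 = -323/5*18 = -5814/5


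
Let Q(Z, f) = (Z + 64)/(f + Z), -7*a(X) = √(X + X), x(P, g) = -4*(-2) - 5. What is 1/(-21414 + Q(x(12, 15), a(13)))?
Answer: -8876961/189880556329 - 469*√26/189880556329 ≈ -4.6763e-5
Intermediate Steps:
x(P, g) = 3 (x(P, g) = 8 - 5 = 3)
a(X) = -√2*√X/7 (a(X) = -√(X + X)/7 = -√2*√X/7)
Q(Z, f) = (64 + Z)/(Z + f)
1/(-21414 + Q(x(12, 15), a(13))) = 1/(-21414 + (64 + 3)/(3 - √2*√13/7)) = 1/(-21414 + 67/(3 - √26/7))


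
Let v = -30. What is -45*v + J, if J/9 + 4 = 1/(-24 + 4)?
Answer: 26271/20 ≈ 1313.6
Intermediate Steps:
J = -729/20 (J = -36 + 9/(-24 + 4) = -36 + 9/(-20) = -36 + 9*(-1/20) = -36 - 9/20 = -729/20 ≈ -36.450)
-45*v + J = -45*(-30) - 729/20 = 1350 - 729/20 = 26271/20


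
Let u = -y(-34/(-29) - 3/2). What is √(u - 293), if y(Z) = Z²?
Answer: 9*I*√12173/58 ≈ 17.12*I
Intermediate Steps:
u = -361/3364 (u = -(-34/(-29) - 3/2)² = -(-34*(-1/29) - 3*½)² = -(34/29 - 3/2)² = -(-19/58)² = -1*361/3364 = -361/3364 ≈ -0.10731)
√(u - 293) = √(-361/3364 - 293) = √(-986013/3364) = 9*I*√12173/58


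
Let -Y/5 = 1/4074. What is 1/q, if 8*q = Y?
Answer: -32592/5 ≈ -6518.4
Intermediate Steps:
Y = -5/4074 ≈ -0.0012273
q = -5/32592 (q = (⅛)*(-5/4074) = -5/32592 ≈ -0.00015341)
1/q = 1/(-5/32592) = -32592/5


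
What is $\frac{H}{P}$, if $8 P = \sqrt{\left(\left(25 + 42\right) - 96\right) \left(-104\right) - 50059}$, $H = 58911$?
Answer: $- \frac{157096 i \sqrt{5227}}{5227} \approx - 2172.9 i$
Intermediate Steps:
$P = \frac{3 i \sqrt{5227}}{8}$ ($P = \frac{\sqrt{\left(\left(25 + 42\right) - 96\right) \left(-104\right) - 50059}}{8} = \frac{\sqrt{\left(67 - 96\right) \left(-104\right) - 50059}}{8} = \frac{\sqrt{\left(-29\right) \left(-104\right) - 50059}}{8} = \frac{\sqrt{3016 - 50059}}{8} = \frac{\sqrt{-47043}}{8} = \frac{3 i \sqrt{5227}}{8} \approx 27.112 i$)
$\frac{H}{P} = \frac{58911}{\frac{3}{8} i \sqrt{5227}} = 58911 \left(- \frac{8 i \sqrt{5227}}{15681}\right) = - \frac{157096 i \sqrt{5227}}{5227}$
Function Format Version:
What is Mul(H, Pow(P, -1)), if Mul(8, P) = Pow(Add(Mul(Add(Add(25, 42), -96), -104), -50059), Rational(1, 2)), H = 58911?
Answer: Mul(Rational(-157096, 5227), I, Pow(5227, Rational(1, 2))) ≈ Mul(-2172.9, I)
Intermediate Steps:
P = Mul(Rational(3, 8), I, Pow(5227, Rational(1, 2))) (P = Mul(Rational(1, 8), Pow(Add(Mul(Add(Add(25, 42), -96), -104), -50059), Rational(1, 2))) = Mul(Rational(1, 8), Pow(Add(Mul(Add(67, -96), -104), -50059), Rational(1, 2))) = Mul(Rational(1, 8), Pow(Add(Mul(-29, -104), -50059), Rational(1, 2))) = Mul(Rational(1, 8), Pow(Add(3016, -50059), Rational(1, 2))) = Mul(Rational(1, 8), Pow(-47043, Rational(1, 2))) = Mul(Rational(1, 8), Mul(3, I, Pow(5227, Rational(1, 2)))) = Mul(Rational(3, 8), I, Pow(5227, Rational(1, 2))) ≈ Mul(27.112, I))
Mul(H, Pow(P, -1)) = Mul(58911, Pow(Mul(Rational(3, 8), I, Pow(5227, Rational(1, 2))), -1)) = Mul(58911, Mul(Rational(-8, 15681), I, Pow(5227, Rational(1, 2)))) = Mul(Rational(-157096, 5227), I, Pow(5227, Rational(1, 2)))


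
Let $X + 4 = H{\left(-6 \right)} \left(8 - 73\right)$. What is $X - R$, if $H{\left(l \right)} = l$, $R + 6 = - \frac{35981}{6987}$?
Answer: $\frac{2774885}{6987} \approx 397.15$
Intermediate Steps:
$R = - \frac{77903}{6987}$ ($R = -6 - \frac{35981}{6987} = - \frac{77903}{6987} \approx -11.15$)
$X = 386$ ($X = -4 - 6 \left(8 - 73\right) = -4 - -390 = -4 + 390 = 386$)
$X - R = 386 - - \frac{77903}{6987} = 386 + \frac{77903}{6987} = \frac{2774885}{6987}$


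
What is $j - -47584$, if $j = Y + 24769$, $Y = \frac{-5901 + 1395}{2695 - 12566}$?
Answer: $\frac{714200969}{9871} \approx 72354.0$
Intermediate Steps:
$Y = \frac{4506}{9871}$ ($Y = - \frac{4506}{-9871} = \left(-4506\right) \left(- \frac{1}{9871}\right) = \frac{4506}{9871} \approx 0.45649$)
$j = \frac{244499305}{9871}$ ($j = \frac{4506}{9871} + 24769 = \frac{244499305}{9871} \approx 24769.0$)
$j - -47584 = \frac{244499305}{9871} - -47584 = \frac{244499305}{9871} + 47584 = \frac{714200969}{9871}$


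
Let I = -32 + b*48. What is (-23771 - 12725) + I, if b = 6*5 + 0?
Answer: -35088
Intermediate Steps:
b = 30 (b = 30 + 0 = 30)
I = 1408 (I = -32 + 30*48 = -32 + 1440 = 1408)
(-23771 - 12725) + I = (-23771 - 12725) + 1408 = -36496 + 1408 = -35088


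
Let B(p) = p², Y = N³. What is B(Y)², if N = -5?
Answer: 244140625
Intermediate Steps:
Y = -125 (Y = (-5)³ = -125)
B(Y)² = ((-125)²)² = 15625² = 244140625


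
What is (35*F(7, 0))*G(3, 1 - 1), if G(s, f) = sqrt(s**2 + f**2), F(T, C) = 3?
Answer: 315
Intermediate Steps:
G(s, f) = sqrt(f**2 + s**2)
(35*F(7, 0))*G(3, 1 - 1) = (35*3)*sqrt((1 - 1)**2 + 3**2) = 105*sqrt(0**2 + 9) = 105*sqrt(0 + 9) = 105*sqrt(9) = 105*3 = 315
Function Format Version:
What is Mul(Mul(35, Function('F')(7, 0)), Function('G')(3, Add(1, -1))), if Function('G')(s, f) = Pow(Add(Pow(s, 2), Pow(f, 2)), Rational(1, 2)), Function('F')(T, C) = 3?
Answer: 315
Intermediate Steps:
Function('G')(s, f) = Pow(Add(Pow(f, 2), Pow(s, 2)), Rational(1, 2))
Mul(Mul(35, Function('F')(7, 0)), Function('G')(3, Add(1, -1))) = Mul(Mul(35, 3), Pow(Add(Pow(Add(1, -1), 2), Pow(3, 2)), Rational(1, 2))) = Mul(105, Pow(Add(Pow(0, 2), 9), Rational(1, 2))) = Mul(105, Pow(Add(0, 9), Rational(1, 2))) = Mul(105, Pow(9, Rational(1, 2))) = Mul(105, 3) = 315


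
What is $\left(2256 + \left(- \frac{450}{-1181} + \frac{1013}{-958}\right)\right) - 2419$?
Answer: $- \frac{185183127}{1131398} \approx -163.68$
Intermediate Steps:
$\left(2256 + \left(- \frac{450}{-1181} + \frac{1013}{-958}\right)\right) - 2419 = \left(2256 + \left(\left(-450\right) \left(- \frac{1}{1181}\right) + 1013 \left(- \frac{1}{958}\right)\right)\right) - 2419 = \left(2256 + \left(\frac{450}{1181} - \frac{1013}{958}\right)\right) - 2419 = \left(2256 - \frac{765253}{1131398}\right) - 2419 = \frac{2551668635}{1131398} - 2419 = - \frac{185183127}{1131398}$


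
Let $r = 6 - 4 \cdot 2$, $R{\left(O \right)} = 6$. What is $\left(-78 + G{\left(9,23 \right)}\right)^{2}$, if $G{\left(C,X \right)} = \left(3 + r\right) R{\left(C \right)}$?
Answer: $5184$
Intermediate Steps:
$r = -2$ ($r = 6 - 8 = -2$)
$G{\left(C,X \right)} = 6$ ($G{\left(C,X \right)} = \left(3 - 2\right) 6 = 1 \cdot 6 = 6$)
$\left(-78 + G{\left(9,23 \right)}\right)^{2} = \left(-78 + 6\right)^{2} = \left(-72\right)^{2} = 5184$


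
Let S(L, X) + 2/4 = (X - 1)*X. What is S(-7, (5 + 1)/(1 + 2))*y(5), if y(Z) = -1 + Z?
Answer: 6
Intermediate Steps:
S(L, X) = -½ + X*(-1 + X) (S(L, X) = -½ + (X - 1)*X = -½ + (-1 + X)*X = -½ + X*(-1 + X))
S(-7, (5 + 1)/(1 + 2))*y(5) = (-½ + ((5 + 1)/(1 + 2))² - (5 + 1)/(1 + 2))*(-1 + 5) = (-½ + (6/3)² - 6/3)*4 = (-½ + (6*(⅓))² - 6/3)*4 = (-½ + 2² - 1*2)*4 = (-½ + 4 - 2)*4 = (3/2)*4 = 6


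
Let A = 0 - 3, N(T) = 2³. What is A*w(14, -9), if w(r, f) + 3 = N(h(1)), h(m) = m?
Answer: -15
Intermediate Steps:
N(T) = 8
w(r, f) = 5 (w(r, f) = -3 + 8 = 5)
A = -3
A*w(14, -9) = -3*5 = -15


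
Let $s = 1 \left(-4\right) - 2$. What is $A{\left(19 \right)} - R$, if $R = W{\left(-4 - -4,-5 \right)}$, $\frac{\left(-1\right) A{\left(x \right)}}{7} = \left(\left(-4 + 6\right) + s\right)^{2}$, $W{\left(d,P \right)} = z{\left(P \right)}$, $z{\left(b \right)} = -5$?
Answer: $-107$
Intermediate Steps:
$s = -6$ ($s = -4 - 2 = -6$)
$W{\left(d,P \right)} = -5$
$A{\left(x \right)} = -112$ ($A{\left(x \right)} = - 7 \left(\left(-4 + 6\right) - 6\right)^{2} = - 7 \left(2 - 6\right)^{2} = - 7 \left(-4\right)^{2} = \left(-7\right) 16 = -112$)
$R = -5$
$A{\left(19 \right)} - R = -112 - -5 = -112 + 5 = -107$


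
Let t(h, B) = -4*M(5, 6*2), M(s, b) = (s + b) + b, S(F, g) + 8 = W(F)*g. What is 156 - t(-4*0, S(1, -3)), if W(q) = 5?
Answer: 272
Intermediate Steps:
S(F, g) = -8 + 5*g
M(s, b) = s + 2*b (M(s, b) = (b + s) + b = s + 2*b)
t(h, B) = -116 (t(h, B) = -4*(5 + 2*(6*2)) = -4*(5 + 2*12) = -4*(5 + 24) = -4*29 = -116)
156 - t(-4*0, S(1, -3)) = 156 - 1*(-116) = 156 + 116 = 272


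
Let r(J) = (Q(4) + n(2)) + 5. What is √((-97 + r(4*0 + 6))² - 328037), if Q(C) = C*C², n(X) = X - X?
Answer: I*√327253 ≈ 572.06*I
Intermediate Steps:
n(X) = 0
Q(C) = C³
r(J) = 69 (r(J) = (4³ + 0) + 5 = (64 + 0) + 5 = 64 + 5 = 69)
√((-97 + r(4*0 + 6))² - 328037) = √((-97 + 69)² - 328037) = √((-28)² - 328037) = √(784 - 328037) = √(-327253) = I*√327253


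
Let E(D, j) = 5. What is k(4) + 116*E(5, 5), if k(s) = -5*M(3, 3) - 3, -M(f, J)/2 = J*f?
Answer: 667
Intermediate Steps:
M(f, J) = -2*J*f
k(s) = 87 (k(s) = -(-10)*3*3 - 3 = -5*(-18) - 3 = 90 - 3 = 87)
k(4) + 116*E(5, 5) = 87 + 116*5 = 87 + 580 = 667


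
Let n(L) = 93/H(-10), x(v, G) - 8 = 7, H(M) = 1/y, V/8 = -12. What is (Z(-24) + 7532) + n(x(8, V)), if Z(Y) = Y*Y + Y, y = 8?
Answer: 8828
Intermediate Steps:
V = -96 (V = 8*(-12) = -96)
H(M) = ⅛ (H(M) = 1/8 = ⅛)
x(v, G) = 15 (x(v, G) = 8 + 7 = 15)
Z(Y) = Y + Y² (Z(Y) = Y² + Y = Y + Y²)
n(L) = 744 (n(L) = 93/(⅛) = 93*8 = 744)
(Z(-24) + 7532) + n(x(8, V)) = (-24*(1 - 24) + 7532) + 744 = (-24*(-23) + 7532) + 744 = (552 + 7532) + 744 = 8084 + 744 = 8828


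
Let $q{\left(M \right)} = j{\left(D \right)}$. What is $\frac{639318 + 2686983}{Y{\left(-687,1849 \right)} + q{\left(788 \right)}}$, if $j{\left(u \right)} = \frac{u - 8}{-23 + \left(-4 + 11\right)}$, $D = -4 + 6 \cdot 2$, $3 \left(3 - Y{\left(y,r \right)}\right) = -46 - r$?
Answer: $\frac{9978903}{1904} \approx 5241.0$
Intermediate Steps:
$Y{\left(y,r \right)} = \frac{55}{3} + \frac{r}{3}$ ($Y{\left(y,r \right)} = 3 - \frac{-46 - r}{3} = 3 + \left(\frac{46}{3} + \frac{r}{3}\right) = \frac{55}{3} + \frac{r}{3}$)
$D = 8$ ($D = -4 + 12 = 8$)
$j{\left(u \right)} = \frac{1}{2} - \frac{u}{16}$ ($j{\left(u \right)} = \frac{-8 + u}{-23 + 7} = \frac{-8 + u}{-16} = \left(-8 + u\right) \left(- \frac{1}{16}\right) = \frac{1}{2} - \frac{u}{16}$)
$q{\left(M \right)} = 0$ ($q{\left(M \right)} = \frac{1}{2} - \frac{1}{2} = 0$)
$\frac{639318 + 2686983}{Y{\left(-687,1849 \right)} + q{\left(788 \right)}} = \frac{639318 + 2686983}{\left(\frac{55}{3} + \frac{1}{3} \cdot 1849\right) + 0} = \frac{3326301}{\left(\frac{55}{3} + \frac{1849}{3}\right) + 0} = \frac{3326301}{\frac{1904}{3} + 0} = \frac{3326301}{\frac{1904}{3}} = 3326301 \cdot \frac{3}{1904} = \frac{9978903}{1904}$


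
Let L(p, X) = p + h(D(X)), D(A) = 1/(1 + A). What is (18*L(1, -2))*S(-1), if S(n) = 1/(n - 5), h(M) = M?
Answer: 0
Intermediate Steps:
L(p, X) = p + 1/(1 + X)
S(n) = 1/(-5 + n)
(18*L(1, -2))*S(-1) = (18*((1 + 1*(1 - 2))/(1 - 2)))/(-5 - 1) = (18*((1 + 1*(-1))/(-1)))/(-6) = (18*(-(1 - 1)))*(-⅙) = (18*(-1*0))*(-⅙) = (18*0)*(-⅙) = 0*(-⅙) = 0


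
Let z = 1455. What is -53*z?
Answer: -77115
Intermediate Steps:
-53*z = -53*1455 = -77115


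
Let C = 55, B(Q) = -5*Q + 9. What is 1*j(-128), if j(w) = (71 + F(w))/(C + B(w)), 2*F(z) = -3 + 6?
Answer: 145/1408 ≈ 0.10298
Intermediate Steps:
B(Q) = 9 - 5*Q
F(z) = 3/2 (F(z) = (-3 + 6)/2 = (1/2)*3 = 3/2)
j(w) = 145/(2*(64 - 5*w)) (j(w) = (71 + 3/2)/(55 + (9 - 5*w)) = 145/(2*(64 - 5*w)))
1*j(-128) = 1*(-145/(-128 + 10*(-128))) = 1*(-145/(-128 - 1280)) = 1*(-145/(-1408)) = 1*(-145*(-1/1408)) = 1*(145/1408) = 145/1408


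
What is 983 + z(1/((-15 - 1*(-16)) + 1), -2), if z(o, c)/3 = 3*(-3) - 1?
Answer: 953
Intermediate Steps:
z(o, c) = -30 (z(o, c) = 3*(3*(-3) - 1) = 3*(-9 - 1) = 3*(-10) = -30)
983 + z(1/((-15 - 1*(-16)) + 1), -2) = 983 - 30 = 953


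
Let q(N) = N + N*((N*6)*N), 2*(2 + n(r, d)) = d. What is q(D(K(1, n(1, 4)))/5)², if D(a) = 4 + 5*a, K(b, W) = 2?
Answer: 282710596/15625 ≈ 18093.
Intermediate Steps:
n(r, d) = -2 + d/2
q(N) = N + 6*N³ (q(N) = N + N*((6*N)*N) = N + N*(6*N²) = N + 6*N³)
q(D(K(1, n(1, 4)))/5)² = ((4 + 5*2)/5 + 6*((4 + 5*2)/5)³)² = ((4 + 10)*(⅕) + 6*((4 + 10)*(⅕))³)² = (14*(⅕) + 6*(14*(⅕))³)² = (14/5 + 6*(14/5)³)² = (14/5 + 6*(2744/125))² = (14/5 + 16464/125)² = (16814/125)² = 282710596/15625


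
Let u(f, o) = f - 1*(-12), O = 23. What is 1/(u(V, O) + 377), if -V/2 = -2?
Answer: 1/393 ≈ 0.0025445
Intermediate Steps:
V = 4 (V = -2*(-2) = 4)
u(f, o) = 12 + f (u(f, o) = f + 12 = 12 + f)
1/(u(V, O) + 377) = 1/((12 + 4) + 377) = 1/(16 + 377) = 1/393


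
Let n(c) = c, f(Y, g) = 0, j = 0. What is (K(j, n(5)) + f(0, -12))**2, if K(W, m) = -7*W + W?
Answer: 0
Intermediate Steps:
K(W, m) = -6*W
(K(j, n(5)) + f(0, -12))**2 = (-6*0 + 0)**2 = (0 + 0)**2 = 0**2 = 0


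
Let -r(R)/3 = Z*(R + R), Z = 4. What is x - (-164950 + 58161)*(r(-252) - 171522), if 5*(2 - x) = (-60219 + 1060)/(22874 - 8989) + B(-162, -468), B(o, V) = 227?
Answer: -1226795500256936/69425 ≈ -1.7671e+10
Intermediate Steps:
r(R) = -24*R (r(R) = -12*(R + R) = -12*2*R = -24*R)
x = -2953886/69425 (x = 2 - ((-60219 + 1060)/(22874 - 8989) + 227)/5 = 2 - (-59159/13885 + 227)/5 = 2 - ⅕*3092736/13885 = 2 - 3092736/69425 = -2953886/69425 ≈ -42.548)
x - (-164950 + 58161)*(r(-252) - 171522) = -2953886/69425 - (-164950 + 58161)*(-24*(-252) - 171522) = -2953886/69425 - (-106789)*(6048 - 171522) = -2953886/69425 - (-106789)*(-165474) = -2953886/69425 - 1*17670802986 = -2953886/69425 - 17670802986 = -1226795500256936/69425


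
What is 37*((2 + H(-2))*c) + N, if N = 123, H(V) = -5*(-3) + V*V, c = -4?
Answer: -2985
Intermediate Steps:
H(V) = 15 + V**2
37*((2 + H(-2))*c) + N = 37*((2 + (15 + (-2)**2))*(-4)) + 123 = 37*((2 + (15 + 4))*(-4)) + 123 = 37*((2 + 19)*(-4)) + 123 = 37*(21*(-4)) + 123 = 37*(-84) + 123 = -3108 + 123 = -2985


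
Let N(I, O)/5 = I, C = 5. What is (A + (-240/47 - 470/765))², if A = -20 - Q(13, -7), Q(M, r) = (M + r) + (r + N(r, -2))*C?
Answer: 1643539384036/51710481 ≈ 31784.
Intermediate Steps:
N(I, O) = 5*I
Q(M, r) = M + 31*r (Q(M, r) = (M + r) + (r + 5*r)*5 = (M + r) + (6*r)*5 = (M + r) + 30*r = M + 31*r)
A = 184 (A = -20 - (13 + 31*(-7)) = -20 - (13 - 217) = -20 - 1*(-204) = -20 + 204 = 184)
(A + (-240/47 - 470/765))² = (184 + (-240/47 - 470/765))² = (184 + (-240*1/47 - 470*1/765))² = (184 + (-240/47 - 94/153))² = (184 - 41138/7191)² = (1282006/7191)² = 1643539384036/51710481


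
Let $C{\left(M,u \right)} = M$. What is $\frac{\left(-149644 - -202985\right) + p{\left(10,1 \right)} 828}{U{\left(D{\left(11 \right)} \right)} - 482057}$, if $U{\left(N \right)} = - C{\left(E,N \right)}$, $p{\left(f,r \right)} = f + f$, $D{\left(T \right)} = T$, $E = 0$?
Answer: $- \frac{69901}{482057} \approx -0.14501$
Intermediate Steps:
$p{\left(f,r \right)} = 2 f$
$U{\left(N \right)} = 0$ ($U{\left(N \right)} = \left(-1\right) 0 = 0$)
$\frac{\left(-149644 - -202985\right) + p{\left(10,1 \right)} 828}{U{\left(D{\left(11 \right)} \right)} - 482057} = \frac{\left(-149644 - -202985\right) + 2 \cdot 10 \cdot 828}{0 - 482057} = \frac{\left(-149644 + 202985\right) + 20 \cdot 828}{-482057} = \left(53341 + 16560\right) \left(- \frac{1}{482057}\right) = 69901 \left(- \frac{1}{482057}\right) = - \frac{69901}{482057}$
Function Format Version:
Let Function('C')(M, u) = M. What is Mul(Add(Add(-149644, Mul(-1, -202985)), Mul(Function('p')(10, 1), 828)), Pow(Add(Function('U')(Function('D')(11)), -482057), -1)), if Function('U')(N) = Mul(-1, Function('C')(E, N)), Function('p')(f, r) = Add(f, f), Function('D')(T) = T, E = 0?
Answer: Rational(-69901, 482057) ≈ -0.14501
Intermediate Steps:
Function('p')(f, r) = Mul(2, f)
Function('U')(N) = 0 (Function('U')(N) = Mul(-1, 0) = 0)
Mul(Add(Add(-149644, Mul(-1, -202985)), Mul(Function('p')(10, 1), 828)), Pow(Add(Function('U')(Function('D')(11)), -482057), -1)) = Mul(Add(Add(-149644, Mul(-1, -202985)), Mul(Mul(2, 10), 828)), Pow(Add(0, -482057), -1)) = Mul(Add(Add(-149644, 202985), Mul(20, 828)), Pow(-482057, -1)) = Mul(Add(53341, 16560), Rational(-1, 482057)) = Mul(69901, Rational(-1, 482057)) = Rational(-69901, 482057)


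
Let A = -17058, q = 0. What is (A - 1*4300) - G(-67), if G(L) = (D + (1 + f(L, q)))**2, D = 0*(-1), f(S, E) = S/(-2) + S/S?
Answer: -90473/4 ≈ -22618.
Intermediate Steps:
f(S, E) = 1 - S/2 (f(S, E) = S*(-1/2) + 1 = -S/2 + 1 = 1 - S/2)
D = 0
G(L) = (2 - L/2)**2 (G(L) = (0 + (1 + (1 - L/2)))**2 = (0 + (2 - L/2))**2 = (2 - L/2)**2)
(A - 1*4300) - G(-67) = (-17058 - 1*4300) - (-4 - 67)**2/4 = (-17058 - 4300) - (-71)**2/4 = -21358 - 5041/4 = -90473/4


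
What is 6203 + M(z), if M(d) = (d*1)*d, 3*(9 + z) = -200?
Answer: 107356/9 ≈ 11928.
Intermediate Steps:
z = -227/3 (z = -9 + (⅓)*(-200) = -9 - 200/3 = -227/3 ≈ -75.667)
M(d) = d² (M(d) = d*d = d²)
6203 + M(z) = 6203 + (-227/3)² = 6203 + 51529/9 = 107356/9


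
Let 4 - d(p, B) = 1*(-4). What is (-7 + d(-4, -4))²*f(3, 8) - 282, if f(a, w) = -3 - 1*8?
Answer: -293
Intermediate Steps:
f(a, w) = -11 (f(a, w) = -3 - 8 = -11)
d(p, B) = 8 (d(p, B) = 4 - (-4) = 4 - 1*(-4) = 4 + 4 = 8)
(-7 + d(-4, -4))²*f(3, 8) - 282 = (-7 + 8)²*(-11) - 282 = 1²*(-11) - 282 = 1*(-11) - 282 = -11 - 282 = -293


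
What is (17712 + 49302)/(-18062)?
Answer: -33507/9031 ≈ -3.7102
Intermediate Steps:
(17712 + 49302)/(-18062) = 67014*(-1/18062) = -33507/9031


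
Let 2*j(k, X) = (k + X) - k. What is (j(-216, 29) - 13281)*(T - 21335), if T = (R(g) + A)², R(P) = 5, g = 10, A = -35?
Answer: 542201855/2 ≈ 2.7110e+8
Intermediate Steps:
T = 900 (T = (5 - 35)² = (-30)² = 900)
j(k, X) = X/2 (j(k, X) = ((k + X) - k)/2 = ((X + k) - k)/2 = X/2)
(j(-216, 29) - 13281)*(T - 21335) = ((½)*29 - 13281)*(900 - 21335) = (29/2 - 13281)*(-20435) = -26533/2*(-20435) = 542201855/2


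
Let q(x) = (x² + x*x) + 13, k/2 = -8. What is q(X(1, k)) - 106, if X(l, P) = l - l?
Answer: -93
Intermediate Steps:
k = -16 (k = 2*(-8) = -16)
X(l, P) = 0
q(x) = 13 + 2*x² (q(x) = (x² + x²) + 13 = 2*x² + 13 = 13 + 2*x²)
q(X(1, k)) - 106 = (13 + 2*0²) - 106 = (13 + 2*0) - 106 = (13 + 0) - 106 = 13 - 106 = -93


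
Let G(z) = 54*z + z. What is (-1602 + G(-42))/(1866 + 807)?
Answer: -1304/891 ≈ -1.4635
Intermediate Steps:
G(z) = 55*z
(-1602 + G(-42))/(1866 + 807) = (-1602 + 55*(-42))/(1866 + 807) = (-1602 - 2310)/2673 = -3912*1/2673 = -1304/891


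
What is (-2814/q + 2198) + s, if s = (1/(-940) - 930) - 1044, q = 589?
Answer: 121374091/553660 ≈ 219.22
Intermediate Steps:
s = -1855561/940 (s = (-1/940 - 930) - 1044 = -874201/940 - 1044 = -1855561/940 ≈ -1974.0)
(-2814/q + 2198) + s = (-2814/589 + 2198) - 1855561/940 = 1291808/589 - 1855561/940 = 121374091/553660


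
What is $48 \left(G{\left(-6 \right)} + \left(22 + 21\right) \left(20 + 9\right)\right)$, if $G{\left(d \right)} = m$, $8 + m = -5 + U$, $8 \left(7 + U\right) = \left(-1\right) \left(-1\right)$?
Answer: $58902$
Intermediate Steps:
$U = - \frac{55}{8}$ ($U = -7 + \frac{\left(-1\right) \left(-1\right)}{8} = -7 + \frac{1}{8} \cdot 1 = -7 + \frac{1}{8} = - \frac{55}{8} \approx -6.875$)
$m = - \frac{159}{8}$ ($m = -8 - \frac{95}{8} = - \frac{159}{8} \approx -19.875$)
$G{\left(d \right)} = - \frac{159}{8}$
$48 \left(G{\left(-6 \right)} + \left(22 + 21\right) \left(20 + 9\right)\right) = 48 \left(- \frac{159}{8} + \left(22 + 21\right) \left(20 + 9\right)\right) = 48 \left(- \frac{159}{8} + 43 \cdot 29\right) = 48 \left(- \frac{159}{8} + 1247\right) = 48 \cdot \frac{9817}{8} = 58902$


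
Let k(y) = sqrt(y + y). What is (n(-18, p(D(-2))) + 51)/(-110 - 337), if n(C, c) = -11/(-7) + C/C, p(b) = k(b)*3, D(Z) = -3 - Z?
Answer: -125/1043 ≈ -0.11985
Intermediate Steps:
k(y) = sqrt(2)*sqrt(y) (k(y) = sqrt(2*y) = sqrt(2)*sqrt(y))
p(b) = 3*sqrt(2)*sqrt(b) (p(b) = (sqrt(2)*sqrt(b))*3 = 3*sqrt(2)*sqrt(b))
n(C, c) = 18/7 (n(C, c) = -11*(-1/7) + 1 = 11/7 + 1 = 18/7)
(n(-18, p(D(-2))) + 51)/(-110 - 337) = (18/7 + 51)/(-110 - 337) = (375/7)/(-447) = (375/7)*(-1/447) = -125/1043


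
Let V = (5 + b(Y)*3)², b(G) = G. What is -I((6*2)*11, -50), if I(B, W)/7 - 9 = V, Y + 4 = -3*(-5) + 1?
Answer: -11830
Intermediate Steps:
Y = 12 (Y = -4 + (-3*(-5) + 1) = -4 + (15 + 1) = -4 + 16 = 12)
V = 1681 (V = (5 + 12*3)² = (5 + 36)² = 41² = 1681)
I(B, W) = 11830 (I(B, W) = 63 + 7*1681 = 63 + 11767 = 11830)
-I((6*2)*11, -50) = -1*11830 = -11830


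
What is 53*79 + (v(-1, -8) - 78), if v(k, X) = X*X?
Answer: 4173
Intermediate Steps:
v(k, X) = X²
53*79 + (v(-1, -8) - 78) = 53*79 + ((-8)² - 78) = 4187 + (64 - 78) = 4187 - 14 = 4173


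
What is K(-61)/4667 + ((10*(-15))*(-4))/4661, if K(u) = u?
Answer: 2515879/21752887 ≈ 0.11566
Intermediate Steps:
K(-61)/4667 + ((10*(-15))*(-4))/4661 = -61/4667 + ((10*(-15))*(-4))/4661 = -61*1/4667 - 150*(-4)*(1/4661) = -61/4667 + 600*(1/4661) = -61/4667 + 600/4661 = 2515879/21752887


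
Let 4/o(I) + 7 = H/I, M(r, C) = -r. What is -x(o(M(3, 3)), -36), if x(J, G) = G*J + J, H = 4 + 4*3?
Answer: -420/37 ≈ -11.351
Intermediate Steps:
H = 16 (H = 4 + 12 = 16)
o(I) = 4/(-7 + 16/I)
x(J, G) = J + G*J
-x(o(M(3, 3)), -36) = -(-4*(-1*3)/(-16 + 7*(-1*3)))*(1 - 36) = -(-4*(-3)/(-16 + 7*(-3)))*(-35) = -(-4*(-3)/(-16 - 21))*(-35) = -(-4*(-3)/(-37))*(-35) = -(-4*(-3)*(-1/37))*(-35) = -(-12)*(-35)/37 = -1*420/37 = -420/37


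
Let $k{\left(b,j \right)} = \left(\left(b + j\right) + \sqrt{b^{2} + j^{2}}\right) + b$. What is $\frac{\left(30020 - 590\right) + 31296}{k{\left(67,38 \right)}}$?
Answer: $\frac{10444872}{23651} - \frac{60726 \sqrt{5933}}{23651} \approx 243.85$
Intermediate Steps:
$k{\left(b,j \right)} = j + \sqrt{b^{2} + j^{2}} + 2 b$ ($k{\left(b,j \right)} = \left(b + j + \sqrt{b^{2} + j^{2}}\right) + b = j + \sqrt{b^{2} + j^{2}} + 2 b$)
$\frac{\left(30020 - 590\right) + 31296}{k{\left(67,38 \right)}} = \frac{\left(30020 - 590\right) + 31296}{38 + \sqrt{67^{2} + 38^{2}} + 2 \cdot 67} = \frac{29430 + 31296}{38 + \sqrt{4489 + 1444} + 134} = \frac{60726}{38 + \sqrt{5933} + 134} = \frac{60726}{172 + \sqrt{5933}}$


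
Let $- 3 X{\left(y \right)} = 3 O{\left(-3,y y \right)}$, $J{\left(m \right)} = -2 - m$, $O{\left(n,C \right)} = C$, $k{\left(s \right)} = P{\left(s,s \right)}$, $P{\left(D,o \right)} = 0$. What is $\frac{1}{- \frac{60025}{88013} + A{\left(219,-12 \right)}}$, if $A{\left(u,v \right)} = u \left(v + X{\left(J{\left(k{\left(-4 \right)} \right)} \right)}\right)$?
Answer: $- \frac{88013}{308457577} \approx -0.00028533$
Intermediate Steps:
$k{\left(s \right)} = 0$
$X{\left(y \right)} = - y^{2}$ ($X{\left(y \right)} = - \frac{3 y y}{3} = - \frac{3 y^{2}}{3} = - y^{2}$)
$A{\left(u,v \right)} = u \left(-4 + v\right)$ ($A{\left(u,v \right)} = u \left(v - \left(-2 - 0\right)^{2}\right) = u \left(v - \left(-2 + 0\right)^{2}\right) = u \left(v - \left(-2\right)^{2}\right) = u \left(v - 4\right) = u \left(-4 + v\right)$)
$\frac{1}{- \frac{60025}{88013} + A{\left(219,-12 \right)}} = \frac{1}{- \frac{60025}{88013} + 219 \left(-4 - 12\right)} = \frac{1}{\left(-60025\right) \frac{1}{88013} + 219 \left(-16\right)} = \frac{1}{- \frac{60025}{88013} - 3504} = \frac{1}{- \frac{308457577}{88013}} = - \frac{88013}{308457577}$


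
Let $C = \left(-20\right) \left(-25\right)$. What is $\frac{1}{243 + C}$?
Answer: $\frac{1}{743} \approx 0.0013459$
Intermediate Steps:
$C = 500$
$\frac{1}{243 + C} = \frac{1}{243 + 500} = \frac{1}{743}$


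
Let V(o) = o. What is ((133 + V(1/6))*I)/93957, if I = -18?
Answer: -799/31319 ≈ -0.025512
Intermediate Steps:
((133 + V(1/6))*I)/93957 = ((133 + 1/6)*(-18))/93957 = ((133 + 1/6)*(-18))*(1/93957) = ((799/6)*(-18))*(1/93957) = -2397*1/93957 = -799/31319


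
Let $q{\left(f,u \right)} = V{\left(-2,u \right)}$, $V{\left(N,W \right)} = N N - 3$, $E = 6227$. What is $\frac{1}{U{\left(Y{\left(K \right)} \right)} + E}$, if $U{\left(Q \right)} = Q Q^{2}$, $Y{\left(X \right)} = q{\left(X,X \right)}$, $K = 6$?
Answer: $\frac{1}{6228} \approx 0.00016057$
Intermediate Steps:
$V{\left(N,W \right)} = -3 + N^{2}$ ($V{\left(N,W \right)} = N^{2} - 3 = -3 + N^{2}$)
$q{\left(f,u \right)} = 1$ ($q{\left(f,u \right)} = -3 + \left(-2\right)^{2} = -3 + 4 = 1$)
$Y{\left(X \right)} = 1$
$U{\left(Q \right)} = Q^{3}$
$\frac{1}{U{\left(Y{\left(K \right)} \right)} + E} = \frac{1}{1^{3} + 6227} = \frac{1}{1 + 6227} = \frac{1}{6228}$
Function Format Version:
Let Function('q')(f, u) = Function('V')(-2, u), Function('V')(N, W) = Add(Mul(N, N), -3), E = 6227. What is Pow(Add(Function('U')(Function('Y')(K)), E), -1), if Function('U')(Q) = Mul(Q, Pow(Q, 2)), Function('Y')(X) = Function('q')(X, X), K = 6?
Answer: Rational(1, 6228) ≈ 0.00016057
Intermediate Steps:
Function('V')(N, W) = Add(-3, Pow(N, 2)) (Function('V')(N, W) = Add(Pow(N, 2), -3) = Add(-3, Pow(N, 2)))
Function('q')(f, u) = 1 (Function('q')(f, u) = Add(-3, Pow(-2, 2)) = Add(-3, 4) = 1)
Function('Y')(X) = 1
Function('U')(Q) = Pow(Q, 3)
Pow(Add(Function('U')(Function('Y')(K)), E), -1) = Pow(Add(Pow(1, 3), 6227), -1) = Pow(Add(1, 6227), -1) = Pow(6228, -1) = Rational(1, 6228)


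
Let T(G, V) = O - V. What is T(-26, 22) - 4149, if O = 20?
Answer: -4151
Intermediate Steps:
T(G, V) = 20 - V
T(-26, 22) - 4149 = (20 - 1*22) - 4149 = (20 - 22) - 4149 = -2 - 4149 = -4151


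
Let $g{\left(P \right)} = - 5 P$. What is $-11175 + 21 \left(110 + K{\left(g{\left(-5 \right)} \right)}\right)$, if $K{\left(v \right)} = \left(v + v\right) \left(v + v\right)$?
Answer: $43635$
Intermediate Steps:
$K{\left(v \right)} = 4 v^{2}$ ($K{\left(v \right)} = 2 v 2 v = 4 v^{2}$)
$-11175 + 21 \left(110 + K{\left(g{\left(-5 \right)} \right)}\right) = -11175 + 21 \left(110 + 4 \left(\left(-5\right) \left(-5\right)\right)^{2}\right) = -11175 + 21 \left(110 + 4 \cdot 25^{2}\right) = -11175 + 21 \left(110 + 4 \cdot 625\right) = -11175 + 21 \left(110 + 2500\right) = -11175 + 21 \cdot 2610 = -11175 + 54810 = 43635$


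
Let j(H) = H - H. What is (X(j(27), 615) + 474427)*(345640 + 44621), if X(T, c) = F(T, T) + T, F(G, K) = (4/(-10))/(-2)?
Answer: 925752167496/5 ≈ 1.8515e+11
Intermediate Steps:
F(G, K) = ⅕ (F(G, K) = (4*(-⅒))*(-½) = -⅖*(-½) = ⅕)
j(H) = 0
X(T, c) = ⅕ + T
(X(j(27), 615) + 474427)*(345640 + 44621) = ((⅕ + 0) + 474427)*(345640 + 44621) = (⅕ + 474427)*390261 = (2372136/5)*390261 = 925752167496/5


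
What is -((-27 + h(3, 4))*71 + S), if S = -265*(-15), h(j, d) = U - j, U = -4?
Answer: -1561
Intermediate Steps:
h(j, d) = -4 - j
S = 3975
-((-27 + h(3, 4))*71 + S) = -((-27 + (-4 - 1*3))*71 + 3975) = -((-27 + (-4 - 3))*71 + 3975) = -((-27 - 7)*71 + 3975) = -(-34*71 + 3975) = -(-2414 + 3975) = -1*1561 = -1561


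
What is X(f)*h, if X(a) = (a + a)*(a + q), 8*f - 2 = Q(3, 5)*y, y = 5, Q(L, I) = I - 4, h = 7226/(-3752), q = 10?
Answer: -314331/8576 ≈ -36.652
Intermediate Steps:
h = -3613/1876 (h = 7226*(-1/3752) = -3613/1876 ≈ -1.9259)
Q(L, I) = -4 + I
f = 7/8 (f = 1/4 + ((-4 + 5)*5)/8 = 1/4 + (1*5)/8 = 1/4 + (1/8)*5 = 1/4 + 5/8 = 7/8 ≈ 0.87500)
X(a) = 2*a*(10 + a) (X(a) = (a + a)*(a + 10) = (2*a)*(10 + a) = 2*a*(10 + a))
X(f)*h = (2*(7/8)*(10 + 7/8))*(-3613/1876) = (2*(7/8)*(87/8))*(-3613/1876) = (609/32)*(-3613/1876) = -314331/8576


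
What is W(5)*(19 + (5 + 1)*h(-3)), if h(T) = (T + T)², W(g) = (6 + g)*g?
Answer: 12925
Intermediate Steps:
W(g) = g*(6 + g)
h(T) = 4*T² (h(T) = (2*T)² = 4*T²)
W(5)*(19 + (5 + 1)*h(-3)) = (5*(6 + 5))*(19 + (5 + 1)*(4*(-3)²)) = (5*11)*(19 + 6*(4*9)) = 55*(19 + 6*36) = 55*(19 + 216) = 55*235 = 12925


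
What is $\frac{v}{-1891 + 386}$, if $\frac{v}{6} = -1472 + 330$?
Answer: $\frac{6852}{1505} \approx 4.5528$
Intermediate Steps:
$v = -6852$ ($v = 6 \left(-1472 + 330\right) = 6 \left(-1142\right) = -6852$)
$\frac{v}{-1891 + 386} = - \frac{6852}{-1891 + 386} = - \frac{6852}{-1505} = \left(-6852\right) \left(- \frac{1}{1505}\right) = \frac{6852}{1505}$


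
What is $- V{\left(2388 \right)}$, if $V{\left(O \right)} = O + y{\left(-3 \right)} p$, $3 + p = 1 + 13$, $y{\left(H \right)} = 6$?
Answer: $-2454$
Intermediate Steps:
$p = 11$ ($p = -3 + \left(1 + 13\right) = -3 + 14 = 11$)
$V{\left(O \right)} = 66 + O$ ($V{\left(O \right)} = O + 6 \cdot 11 = O + 66 = 66 + O$)
$- V{\left(2388 \right)} = - (66 + 2388) = \left(-1\right) 2454 = -2454$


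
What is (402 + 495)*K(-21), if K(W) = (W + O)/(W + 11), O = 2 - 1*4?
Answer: 20631/10 ≈ 2063.1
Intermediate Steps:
O = -2 (O = 2 - 4 = -2)
K(W) = (-2 + W)/(11 + W) (K(W) = (W - 2)/(W + 11) = (-2 + W)/(11 + W))
(402 + 495)*K(-21) = (402 + 495)*((-2 - 21)/(11 - 21)) = 897*(-23/(-10)) = 897*(-1/10*(-23)) = 897*(23/10) = 20631/10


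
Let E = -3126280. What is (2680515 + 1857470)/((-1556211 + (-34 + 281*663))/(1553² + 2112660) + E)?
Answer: -20531972454965/14144758315262 ≈ -1.4516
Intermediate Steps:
(2680515 + 1857470)/((-1556211 + (-34 + 281*663))/(1553² + 2112660) + E) = (2680515 + 1857470)/((-1556211 + (-34 + 281*663))/(1553² + 2112660) - 3126280) = 4537985/((-1556211 + (-34 + 186303))/(2411809 + 2112660) - 3126280) = 4537985/((-1556211 + 186269)/4524469 - 3126280) = 4537985/(-1369942*1/4524469 - 3126280) = 4537985/(-1369942/4524469 - 3126280) = 4537985/(-14144758315262/4524469) = 4537985*(-4524469/14144758315262) = -20531972454965/14144758315262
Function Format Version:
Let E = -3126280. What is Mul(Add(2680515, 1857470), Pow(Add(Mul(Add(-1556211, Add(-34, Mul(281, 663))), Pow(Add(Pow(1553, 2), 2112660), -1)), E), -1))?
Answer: Rational(-20531972454965, 14144758315262) ≈ -1.4516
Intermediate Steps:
Mul(Add(2680515, 1857470), Pow(Add(Mul(Add(-1556211, Add(-34, Mul(281, 663))), Pow(Add(Pow(1553, 2), 2112660), -1)), E), -1)) = Mul(Add(2680515, 1857470), Pow(Add(Mul(Add(-1556211, Add(-34, Mul(281, 663))), Pow(Add(Pow(1553, 2), 2112660), -1)), -3126280), -1)) = Mul(4537985, Pow(Add(Mul(Add(-1556211, Add(-34, 186303)), Pow(Add(2411809, 2112660), -1)), -3126280), -1)) = Mul(4537985, Pow(Add(Mul(Add(-1556211, 186269), Pow(4524469, -1)), -3126280), -1)) = Mul(4537985, Pow(Add(Mul(-1369942, Rational(1, 4524469)), -3126280), -1)) = Mul(4537985, Pow(Add(Rational(-1369942, 4524469), -3126280), -1)) = Mul(4537985, Pow(Rational(-14144758315262, 4524469), -1)) = Mul(4537985, Rational(-4524469, 14144758315262)) = Rational(-20531972454965, 14144758315262)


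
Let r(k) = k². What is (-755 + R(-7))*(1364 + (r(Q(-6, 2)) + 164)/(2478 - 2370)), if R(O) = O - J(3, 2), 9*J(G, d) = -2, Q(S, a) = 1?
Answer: -84258526/81 ≈ -1.0402e+6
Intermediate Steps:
J(G, d) = -2/9 (J(G, d) = (⅑)*(-2) = -2/9)
R(O) = 2/9 + O (R(O) = O - 1*(-2/9) = O + 2/9 = 2/9 + O)
(-755 + R(-7))*(1364 + (r(Q(-6, 2)) + 164)/(2478 - 2370)) = (-755 + (2/9 - 7))*(1364 + (1² + 164)/(2478 - 2370)) = (-755 - 61/9)*(1364 + (1 + 164)/108) = -6856*(1364 + 165*(1/108))/9 = -6856*(1364 + 55/36)/9 = -6856/9*49159/36 = -84258526/81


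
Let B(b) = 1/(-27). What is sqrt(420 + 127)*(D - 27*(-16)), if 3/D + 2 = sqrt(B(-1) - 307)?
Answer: 9*sqrt(547)*(403086 - I*sqrt(24870))/8398 ≈ 10103.0 - 3.9527*I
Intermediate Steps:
B(b) = -1/27
D = 3/(-2 + I*sqrt(24870)/9) (D = 3/(-2 + sqrt(-1/27 - 307)) = 3/(-2 + sqrt(-8290/27)) = 3/(-2 + I*sqrt(24870)/9) ≈ -0.01929 - 0.16901*I)
sqrt(420 + 127)*(D - 27*(-16)) = sqrt(420 + 127)*((-81/4199 - 9*I*sqrt(24870)/8398) - 27*(-16)) = sqrt(547)*((-81/4199 - 9*I*sqrt(24870)/8398) + 432) = sqrt(547)*(1813887/4199 - 9*I*sqrt(24870)/8398)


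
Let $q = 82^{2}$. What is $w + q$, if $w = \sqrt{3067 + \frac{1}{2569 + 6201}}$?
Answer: $6724 + \frac{\sqrt{235891873070}}{8770} \approx 6779.4$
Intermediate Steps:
$w = \frac{\sqrt{235891873070}}{8770}$ ($w = \sqrt{3067 + \frac{1}{8770}} = \sqrt{\frac{26897591}{8770}} = \frac{\sqrt{235891873070}}{8770} \approx 55.38$)
$q = 6724$
$w + q = \frac{\sqrt{235891873070}}{8770} + 6724 = 6724 + \frac{\sqrt{235891873070}}{8770}$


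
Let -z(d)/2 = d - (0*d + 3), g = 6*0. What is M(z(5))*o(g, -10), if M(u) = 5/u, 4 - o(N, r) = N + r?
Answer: -35/2 ≈ -17.500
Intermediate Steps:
g = 0
o(N, r) = 4 - N - r (o(N, r) = 4 - (N + r) = 4 + (-N - r) = 4 - N - r)
z(d) = 6 - 2*d (z(d) = -2*(d - (0*d + 3)) = -2*(d - (0 + 3)) = -2*(d - 1*3) = -2*(d - 3) = -2*(-3 + d) = 6 - 2*d)
M(z(5))*o(g, -10) = (5/(6 - 2*5))*(4 - 1*0 - 1*(-10)) = (5/(6 - 10))*(4 + 0 + 10) = (5/(-4))*14 = (5*(-1/4))*14 = -5/4*14 = -35/2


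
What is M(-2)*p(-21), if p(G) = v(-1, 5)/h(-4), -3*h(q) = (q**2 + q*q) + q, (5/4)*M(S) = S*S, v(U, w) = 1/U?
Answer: 12/35 ≈ 0.34286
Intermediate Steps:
M(S) = 4*S**2/5 (M(S) = 4*(S*S)/5 = 4*S**2/5)
h(q) = -2*q**2/3 - q/3 (h(q) = -((q**2 + q*q) + q)/3 = -((q**2 + q**2) + q)/3 = -(2*q**2 + q)/3 = -(q + 2*q**2)/3 = -2*q**2/3 - q/3)
p(G) = 3/28 (p(G) = 1/((-1)*((-1/3*(-4)*(1 + 2*(-4))))) = -1/((-1/3*(-4)*(1 - 8))) = -1/((-1/3*(-4)*(-7))) = -1/(-28/3) = -1*(-3/28) = 3/28)
M(-2)*p(-21) = ((4/5)*(-2)**2)*(3/28) = ((4/5)*4)*(3/28) = (16/5)*(3/28) = 12/35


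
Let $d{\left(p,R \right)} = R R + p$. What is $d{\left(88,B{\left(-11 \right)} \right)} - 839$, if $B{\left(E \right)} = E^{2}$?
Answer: $13890$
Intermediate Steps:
$d{\left(p,R \right)} = p + R^{2}$ ($d{\left(p,R \right)} = R^{2} + p = p + R^{2}$)
$d{\left(88,B{\left(-11 \right)} \right)} - 839 = \left(88 + \left(\left(-11\right)^{2}\right)^{2}\right) - 839 = \left(88 + 121^{2}\right) - 839 = \left(88 + 14641\right) - 839 = 14729 - 839 = 13890$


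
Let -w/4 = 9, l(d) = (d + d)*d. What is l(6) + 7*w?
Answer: -180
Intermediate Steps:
l(d) = 2*d² (l(d) = (2*d)*d = 2*d²)
w = -36 (w = -4*9 = -36)
l(6) + 7*w = 2*6² + 7*(-36) = 2*36 - 252 = 72 - 252 = -180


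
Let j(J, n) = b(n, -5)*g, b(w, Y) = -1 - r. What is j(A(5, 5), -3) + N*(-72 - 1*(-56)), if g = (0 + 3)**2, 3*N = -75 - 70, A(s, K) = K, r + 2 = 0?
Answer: 2347/3 ≈ 782.33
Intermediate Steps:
r = -2 (r = -2 + 0 = -2)
N = -145/3 (N = (-75 - 70)/3 = (1/3)*(-145) = -145/3 ≈ -48.333)
g = 9 (g = 3**2 = 9)
b(w, Y) = 1 (b(w, Y) = -1 - 1*(-2) = -1 + 2 = 1)
j(J, n) = 9 (j(J, n) = 1*9 = 9)
j(A(5, 5), -3) + N*(-72 - 1*(-56)) = 9 - 145*(-72 - 1*(-56))/3 = 9 - 145*(-72 + 56)/3 = 9 - 145/3*(-16) = 9 + 2320/3 = 2347/3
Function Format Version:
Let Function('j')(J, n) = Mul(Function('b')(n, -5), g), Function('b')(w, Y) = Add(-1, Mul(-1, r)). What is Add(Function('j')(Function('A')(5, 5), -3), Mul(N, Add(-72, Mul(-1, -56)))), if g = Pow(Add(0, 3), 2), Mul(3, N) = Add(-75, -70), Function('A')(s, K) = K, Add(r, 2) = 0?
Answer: Rational(2347, 3) ≈ 782.33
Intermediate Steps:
r = -2 (r = Add(-2, 0) = -2)
N = Rational(-145, 3) (N = Mul(Rational(1, 3), Add(-75, -70)) = Mul(Rational(1, 3), -145) = Rational(-145, 3) ≈ -48.333)
g = 9 (g = Pow(3, 2) = 9)
Function('b')(w, Y) = 1 (Function('b')(w, Y) = Add(-1, Mul(-1, -2)) = Add(-1, 2) = 1)
Function('j')(J, n) = 9 (Function('j')(J, n) = Mul(1, 9) = 9)
Add(Function('j')(Function('A')(5, 5), -3), Mul(N, Add(-72, Mul(-1, -56)))) = Add(9, Mul(Rational(-145, 3), Add(-72, Mul(-1, -56)))) = Add(9, Mul(Rational(-145, 3), Add(-72, 56))) = Add(9, Mul(Rational(-145, 3), -16)) = Add(9, Rational(2320, 3)) = Rational(2347, 3)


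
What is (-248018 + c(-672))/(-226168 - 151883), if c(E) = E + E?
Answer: 249362/378051 ≈ 0.65960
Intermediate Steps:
c(E) = 2*E
(-248018 + c(-672))/(-226168 - 151883) = (-248018 + 2*(-672))/(-226168 - 151883) = (-248018 - 1344)/(-378051) = -249362*(-1/378051) = 249362/378051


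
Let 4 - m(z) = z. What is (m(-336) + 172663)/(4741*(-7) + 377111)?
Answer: 173003/343924 ≈ 0.50303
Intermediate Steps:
m(z) = 4 - z
(m(-336) + 172663)/(4741*(-7) + 377111) = ((4 - 1*(-336)) + 172663)/(4741*(-7) + 377111) = ((4 + 336) + 172663)/(-33187 + 377111) = (340 + 172663)/343924 = 173003*(1/343924) = 173003/343924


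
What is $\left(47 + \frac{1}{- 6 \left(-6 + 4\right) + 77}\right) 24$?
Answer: $\frac{100416}{89} \approx 1128.3$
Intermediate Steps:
$\left(47 + \frac{1}{- 6 \left(-6 + 4\right) + 77}\right) 24 = \left(47 + \frac{1}{\left(-6\right) \left(-2\right) + 77}\right) 24 = \left(47 + \frac{1}{12 + 77}\right) 24 = \left(47 + \frac{1}{89}\right) 24 = \frac{4184}{89} \cdot 24 = \frac{100416}{89}$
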